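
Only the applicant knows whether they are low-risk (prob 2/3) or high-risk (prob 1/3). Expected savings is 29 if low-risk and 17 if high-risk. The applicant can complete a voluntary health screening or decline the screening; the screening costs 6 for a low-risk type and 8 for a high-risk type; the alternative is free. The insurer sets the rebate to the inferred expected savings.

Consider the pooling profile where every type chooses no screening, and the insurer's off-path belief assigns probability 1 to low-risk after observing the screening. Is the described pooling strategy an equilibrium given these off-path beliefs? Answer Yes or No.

Yes

On path, the insurer holds the prior and pays 2/3·29 + 1/3·17 = 25. Off path (the screening), believing low-risk, it pays 29.
low-risk: no screening nets 25; the screening nets 29 − 6 = 23. low-risk stays.
high-risk: no screening nets 25; the screening nets 29 − 8 = 21. high-risk stays.
No type deviates, so pooling is sustained.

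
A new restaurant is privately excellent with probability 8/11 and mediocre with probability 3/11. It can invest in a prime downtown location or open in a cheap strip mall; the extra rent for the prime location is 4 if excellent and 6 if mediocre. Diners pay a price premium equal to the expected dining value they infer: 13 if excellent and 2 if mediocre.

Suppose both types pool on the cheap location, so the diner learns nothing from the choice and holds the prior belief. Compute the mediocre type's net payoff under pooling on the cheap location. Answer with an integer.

Pooled price premium = 8/11·13 + 3/11·2 = 10.
mediocre pays no cost for the cheap location, so net payoff = 10.

10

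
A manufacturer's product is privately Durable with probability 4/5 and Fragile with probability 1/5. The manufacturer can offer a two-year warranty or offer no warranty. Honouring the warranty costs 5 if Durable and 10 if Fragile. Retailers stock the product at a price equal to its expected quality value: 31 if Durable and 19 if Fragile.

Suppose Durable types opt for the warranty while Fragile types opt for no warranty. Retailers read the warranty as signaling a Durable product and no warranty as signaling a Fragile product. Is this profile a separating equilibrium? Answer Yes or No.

Under these beliefs, the warranty earns price 31 and no warranty earns price 19.
Durable: the warranty nets 31 − 5 = 26; no warranty nets 19. Durable prefers the warranty.
Fragile: the warranty nets 31 − 10 = 21; no warranty nets 19. Fragile would deviate to the warranty.
Fragile has a profitable deviation, so the profile is not an equilibrium.

No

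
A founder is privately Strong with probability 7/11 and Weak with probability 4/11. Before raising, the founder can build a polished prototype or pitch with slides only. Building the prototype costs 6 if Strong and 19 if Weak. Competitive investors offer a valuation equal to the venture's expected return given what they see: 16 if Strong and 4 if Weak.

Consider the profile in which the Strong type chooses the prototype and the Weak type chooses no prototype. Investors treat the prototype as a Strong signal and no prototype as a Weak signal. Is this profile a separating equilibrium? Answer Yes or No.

Yes

Under these beliefs, the prototype earns valuation 16 and no prototype earns valuation 4.
Strong: the prototype nets 16 − 6 = 10; no prototype nets 4. Strong prefers the prototype.
Weak: the prototype nets 16 − 19 = -3; no prototype nets 4. Weak prefers no prototype.
Neither type deviates, so the separating profile is an equilibrium.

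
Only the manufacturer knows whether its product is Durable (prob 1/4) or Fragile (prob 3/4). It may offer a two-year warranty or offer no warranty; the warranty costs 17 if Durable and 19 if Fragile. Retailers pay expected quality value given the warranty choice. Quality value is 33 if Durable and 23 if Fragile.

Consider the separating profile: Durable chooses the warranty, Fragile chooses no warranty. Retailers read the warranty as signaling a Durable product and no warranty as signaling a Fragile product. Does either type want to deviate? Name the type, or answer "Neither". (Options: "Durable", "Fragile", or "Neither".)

Durable

The warranty pays 33; no warranty pays 23.
Durable: assigned the warranty, nets 33 − 17 = 16; deviating to no warranty nets 23.
Fragile: assigned no warranty, nets 23; deviating to the warranty nets 33 − 19 = 14.
The Durable type gains 7 by deviating.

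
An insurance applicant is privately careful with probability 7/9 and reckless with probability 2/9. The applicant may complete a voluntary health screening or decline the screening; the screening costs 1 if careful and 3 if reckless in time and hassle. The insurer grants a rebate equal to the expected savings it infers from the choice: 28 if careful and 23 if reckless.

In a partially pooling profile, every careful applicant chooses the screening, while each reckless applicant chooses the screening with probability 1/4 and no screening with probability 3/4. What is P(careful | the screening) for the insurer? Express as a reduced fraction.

14/15

P(the screening) = (7/9)·1 + (2/9)·(1/4) = 5/6.
By Bayes' rule, P(careful | the screening) = (7/9) / (5/6) = 14/15.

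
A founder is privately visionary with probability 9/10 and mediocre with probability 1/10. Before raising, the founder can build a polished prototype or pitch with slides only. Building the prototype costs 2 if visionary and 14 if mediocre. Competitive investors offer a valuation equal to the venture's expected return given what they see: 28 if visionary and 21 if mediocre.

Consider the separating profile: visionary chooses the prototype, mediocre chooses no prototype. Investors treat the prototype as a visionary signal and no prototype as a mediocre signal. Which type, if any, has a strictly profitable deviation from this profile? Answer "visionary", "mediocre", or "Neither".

Neither

The prototype pays 28; no prototype pays 21.
visionary: assigned the prototype, nets 28 − 2 = 26; deviating to no prototype nets 21.
mediocre: assigned no prototype, nets 21; deviating to the prototype nets 28 − 14 = 14.
Both types strictly prefer their assigned action; no profitable deviation.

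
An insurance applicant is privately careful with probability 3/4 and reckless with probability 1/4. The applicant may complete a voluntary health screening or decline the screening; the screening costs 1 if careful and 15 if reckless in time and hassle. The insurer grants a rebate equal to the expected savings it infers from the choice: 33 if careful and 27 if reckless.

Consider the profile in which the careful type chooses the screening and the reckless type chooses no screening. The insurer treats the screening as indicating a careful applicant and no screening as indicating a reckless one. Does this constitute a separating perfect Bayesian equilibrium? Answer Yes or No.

Under these beliefs, the screening earns rebate 33 and no screening earns rebate 27.
careful: the screening nets 33 − 1 = 32; no screening nets 27. careful prefers the screening.
reckless: the screening nets 33 − 15 = 18; no screening nets 27. reckless prefers no screening.
Neither type deviates, so the separating profile is an equilibrium.

Yes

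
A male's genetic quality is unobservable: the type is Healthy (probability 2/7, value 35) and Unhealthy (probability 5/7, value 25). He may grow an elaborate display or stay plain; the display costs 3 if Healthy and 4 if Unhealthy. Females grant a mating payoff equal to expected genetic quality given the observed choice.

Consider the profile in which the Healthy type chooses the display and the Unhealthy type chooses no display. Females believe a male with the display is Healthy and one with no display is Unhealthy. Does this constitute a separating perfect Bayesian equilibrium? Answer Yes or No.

No

Under these beliefs, the display earns mating payoff 35 and no display earns mating payoff 25.
Healthy: the display nets 35 − 3 = 32; no display nets 25. Healthy prefers the display.
Unhealthy: the display nets 35 − 4 = 31; no display nets 25. Unhealthy would deviate to the display.
Unhealthy has a profitable deviation, so the profile is not an equilibrium.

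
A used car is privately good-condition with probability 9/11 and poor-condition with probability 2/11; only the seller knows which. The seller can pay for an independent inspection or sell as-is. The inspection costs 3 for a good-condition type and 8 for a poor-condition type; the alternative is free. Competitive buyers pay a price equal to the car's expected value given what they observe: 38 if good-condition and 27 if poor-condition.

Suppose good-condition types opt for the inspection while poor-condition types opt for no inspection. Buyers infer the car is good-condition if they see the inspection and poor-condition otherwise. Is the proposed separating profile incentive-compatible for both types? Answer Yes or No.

No

Under these beliefs, the inspection earns price 38 and no inspection earns price 27.
good-condition: the inspection nets 38 − 3 = 35; no inspection nets 27. good-condition prefers the inspection.
poor-condition: the inspection nets 38 − 8 = 30; no inspection nets 27. poor-condition would deviate to the inspection.
poor-condition has a profitable deviation, so the profile is not an equilibrium.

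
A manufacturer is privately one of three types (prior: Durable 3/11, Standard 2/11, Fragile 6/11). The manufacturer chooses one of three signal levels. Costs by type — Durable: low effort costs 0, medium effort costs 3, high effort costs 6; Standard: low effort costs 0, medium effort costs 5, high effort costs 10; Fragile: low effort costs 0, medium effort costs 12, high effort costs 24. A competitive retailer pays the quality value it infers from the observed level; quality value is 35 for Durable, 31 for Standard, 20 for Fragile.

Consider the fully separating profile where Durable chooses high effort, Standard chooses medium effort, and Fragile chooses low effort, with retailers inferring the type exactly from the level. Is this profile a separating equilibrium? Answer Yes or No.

Separating prices: high effort → 35, medium effort → 31, low effort → 20.
Durable (assigned high effort): low effort: 20 − 0 = 20; medium effort: 31 − 3 = 28; high effort: 35 − 6 = 29. Durable stays.
Standard (assigned medium effort): low effort: 20 − 0 = 20; medium effort: 31 − 5 = 26; high effort: 35 − 10 = 25. Standard stays.
Fragile (assigned low effort): low effort: 20 − 0 = 20; medium effort: 31 − 12 = 19; high effort: 35 − 24 = 11. Fragile stays.
Every type prefers its assigned level; separation holds.

Yes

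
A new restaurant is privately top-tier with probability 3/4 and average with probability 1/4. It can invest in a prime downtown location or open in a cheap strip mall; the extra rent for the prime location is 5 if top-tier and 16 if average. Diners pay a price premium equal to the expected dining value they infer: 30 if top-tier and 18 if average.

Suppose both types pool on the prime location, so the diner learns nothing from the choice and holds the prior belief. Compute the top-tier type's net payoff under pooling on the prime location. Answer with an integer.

22

Pooled price premium = 3/4·30 + 1/4·18 = 27.
top-tier pays cost 5 for the prime location, so net payoff = 27 − 5 = 22.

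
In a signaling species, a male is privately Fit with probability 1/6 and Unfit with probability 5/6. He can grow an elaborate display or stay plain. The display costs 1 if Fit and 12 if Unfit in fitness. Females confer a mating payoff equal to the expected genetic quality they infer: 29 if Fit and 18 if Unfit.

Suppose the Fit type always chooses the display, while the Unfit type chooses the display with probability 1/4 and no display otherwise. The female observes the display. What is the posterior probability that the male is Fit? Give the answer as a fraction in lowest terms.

4/9

P(the display) = (1/6)·1 + (5/6)·(1/4) = 3/8.
By Bayes' rule, P(Fit | the display) = (1/6) / (3/8) = 4/9.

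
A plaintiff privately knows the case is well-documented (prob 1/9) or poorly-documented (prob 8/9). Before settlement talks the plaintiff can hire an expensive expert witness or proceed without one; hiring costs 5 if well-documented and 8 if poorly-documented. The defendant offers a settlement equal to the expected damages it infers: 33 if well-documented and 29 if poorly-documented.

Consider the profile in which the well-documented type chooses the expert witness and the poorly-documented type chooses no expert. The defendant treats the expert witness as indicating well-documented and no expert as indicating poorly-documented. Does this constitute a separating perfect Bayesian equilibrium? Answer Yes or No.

No

Under these beliefs, the expert witness earns settlement 33 and no expert earns settlement 29.
well-documented: the expert witness nets 33 − 5 = 28; no expert nets 29. well-documented would deviate to no expert.
poorly-documented: the expert witness nets 33 − 8 = 25; no expert nets 29. poorly-documented prefers no expert.
well-documented has a profitable deviation, so the profile is not an equilibrium.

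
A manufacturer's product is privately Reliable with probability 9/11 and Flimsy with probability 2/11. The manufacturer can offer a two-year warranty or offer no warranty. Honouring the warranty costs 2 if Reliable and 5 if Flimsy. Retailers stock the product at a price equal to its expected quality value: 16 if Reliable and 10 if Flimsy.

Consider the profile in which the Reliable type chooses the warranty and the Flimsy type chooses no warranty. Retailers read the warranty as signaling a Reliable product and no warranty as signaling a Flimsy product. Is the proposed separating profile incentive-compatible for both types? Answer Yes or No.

No

Under these beliefs, the warranty earns price 16 and no warranty earns price 10.
Reliable: the warranty nets 16 − 2 = 14; no warranty nets 10. Reliable prefers the warranty.
Flimsy: the warranty nets 16 − 5 = 11; no warranty nets 10. Flimsy would deviate to the warranty.
Flimsy has a profitable deviation, so the profile is not an equilibrium.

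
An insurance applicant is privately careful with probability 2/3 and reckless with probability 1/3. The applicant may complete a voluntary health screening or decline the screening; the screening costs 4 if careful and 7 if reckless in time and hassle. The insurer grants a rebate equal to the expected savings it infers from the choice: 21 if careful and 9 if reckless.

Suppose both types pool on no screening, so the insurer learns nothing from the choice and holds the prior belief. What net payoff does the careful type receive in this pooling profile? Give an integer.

Pooled rebate = 2/3·21 + 1/3·9 = 17.
careful pays no cost for no screening, so net payoff = 17.

17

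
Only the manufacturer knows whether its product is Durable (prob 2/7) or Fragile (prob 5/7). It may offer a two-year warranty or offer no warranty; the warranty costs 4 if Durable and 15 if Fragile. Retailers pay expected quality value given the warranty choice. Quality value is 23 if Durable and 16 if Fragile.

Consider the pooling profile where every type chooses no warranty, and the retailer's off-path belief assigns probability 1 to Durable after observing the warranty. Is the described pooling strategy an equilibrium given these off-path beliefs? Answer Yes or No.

On path, the retailer holds the prior and pays 2/7·23 + 5/7·16 = 18. Off path (the warranty), believing Durable, it pays 23.
Durable: no warranty nets 18; the warranty nets 23 − 4 = 19. Durable would deviate.
Fragile: no warranty nets 18; the warranty nets 23 − 15 = 8. Fragile stays.
A type deviates, so pooling fails.

No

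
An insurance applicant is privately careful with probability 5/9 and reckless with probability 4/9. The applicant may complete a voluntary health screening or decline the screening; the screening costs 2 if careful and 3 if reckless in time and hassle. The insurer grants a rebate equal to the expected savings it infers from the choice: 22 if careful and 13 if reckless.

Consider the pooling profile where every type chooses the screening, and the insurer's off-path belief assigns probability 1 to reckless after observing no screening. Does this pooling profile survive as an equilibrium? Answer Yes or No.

Yes

On path, the insurer holds the prior and pays 5/9·22 + 4/9·13 = 18. Off path (no screening), believing reckless, it pays 13.
careful: the screening nets 18 − 2 = 16; no screening nets 13. careful stays.
reckless: the screening nets 18 − 3 = 15; no screening nets 13. reckless stays.
No type deviates, so pooling is sustained.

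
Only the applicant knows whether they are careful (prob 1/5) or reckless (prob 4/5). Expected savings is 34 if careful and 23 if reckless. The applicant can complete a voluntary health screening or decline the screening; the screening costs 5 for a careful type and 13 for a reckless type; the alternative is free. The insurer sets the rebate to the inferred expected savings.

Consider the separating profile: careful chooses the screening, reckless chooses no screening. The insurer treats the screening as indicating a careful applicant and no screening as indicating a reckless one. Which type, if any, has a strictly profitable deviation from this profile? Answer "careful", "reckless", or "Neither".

The screening pays 34; no screening pays 23.
careful: assigned the screening, nets 34 − 5 = 29; deviating to no screening nets 23.
reckless: assigned no screening, nets 23; deviating to the screening nets 34 − 13 = 21.
Both types strictly prefer their assigned action; no profitable deviation.

Neither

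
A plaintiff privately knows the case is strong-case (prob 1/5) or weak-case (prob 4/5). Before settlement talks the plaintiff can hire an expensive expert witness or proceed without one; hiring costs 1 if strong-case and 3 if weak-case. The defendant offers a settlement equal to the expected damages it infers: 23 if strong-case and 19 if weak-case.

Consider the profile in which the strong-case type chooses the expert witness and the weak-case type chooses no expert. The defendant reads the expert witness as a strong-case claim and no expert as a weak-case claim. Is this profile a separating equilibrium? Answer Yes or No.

No

Under these beliefs, the expert witness earns settlement 23 and no expert earns settlement 19.
strong-case: the expert witness nets 23 − 1 = 22; no expert nets 19. strong-case prefers the expert witness.
weak-case: the expert witness nets 23 − 3 = 20; no expert nets 19. weak-case would deviate to the expert witness.
weak-case has a profitable deviation, so the profile is not an equilibrium.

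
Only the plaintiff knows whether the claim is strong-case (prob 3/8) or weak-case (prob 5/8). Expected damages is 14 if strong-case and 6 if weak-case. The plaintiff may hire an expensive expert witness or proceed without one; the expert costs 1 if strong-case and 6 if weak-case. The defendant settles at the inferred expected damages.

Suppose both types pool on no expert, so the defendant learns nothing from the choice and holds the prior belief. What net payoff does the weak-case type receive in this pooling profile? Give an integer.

9

Pooled settlement = 3/8·14 + 5/8·6 = 9.
weak-case pays no cost for no expert, so net payoff = 9.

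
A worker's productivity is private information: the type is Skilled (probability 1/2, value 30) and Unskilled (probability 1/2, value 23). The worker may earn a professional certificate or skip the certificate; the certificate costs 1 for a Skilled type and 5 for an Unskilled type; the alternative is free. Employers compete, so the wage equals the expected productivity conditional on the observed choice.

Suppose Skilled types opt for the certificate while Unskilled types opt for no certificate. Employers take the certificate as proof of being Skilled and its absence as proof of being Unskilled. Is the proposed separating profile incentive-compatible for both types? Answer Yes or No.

Under these beliefs, the certificate earns wage 30 and no certificate earns wage 23.
Skilled: the certificate nets 30 − 1 = 29; no certificate nets 23. Skilled prefers the certificate.
Unskilled: the certificate nets 30 − 5 = 25; no certificate nets 23. Unskilled would deviate to the certificate.
Unskilled has a profitable deviation, so the profile is not an equilibrium.

No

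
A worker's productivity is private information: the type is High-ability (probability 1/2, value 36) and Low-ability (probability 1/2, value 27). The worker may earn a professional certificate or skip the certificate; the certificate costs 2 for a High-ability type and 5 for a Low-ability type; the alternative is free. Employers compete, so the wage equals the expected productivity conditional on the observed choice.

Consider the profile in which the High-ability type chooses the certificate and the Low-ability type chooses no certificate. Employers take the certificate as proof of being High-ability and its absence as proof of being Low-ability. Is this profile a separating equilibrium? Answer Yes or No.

Under these beliefs, the certificate earns wage 36 and no certificate earns wage 27.
High-ability: the certificate nets 36 − 2 = 34; no certificate nets 27. High-ability prefers the certificate.
Low-ability: the certificate nets 36 − 5 = 31; no certificate nets 27. Low-ability would deviate to the certificate.
Low-ability has a profitable deviation, so the profile is not an equilibrium.

No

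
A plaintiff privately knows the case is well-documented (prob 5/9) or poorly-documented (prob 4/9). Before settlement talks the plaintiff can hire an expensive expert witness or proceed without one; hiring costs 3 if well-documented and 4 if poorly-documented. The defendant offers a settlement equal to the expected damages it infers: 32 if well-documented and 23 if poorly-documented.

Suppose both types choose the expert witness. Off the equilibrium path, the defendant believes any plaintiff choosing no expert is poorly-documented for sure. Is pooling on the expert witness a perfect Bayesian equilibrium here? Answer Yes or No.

On path, the defendant holds the prior and pays 5/9·32 + 4/9·23 = 28. Off path (no expert), believing poorly-documented, it pays 23.
well-documented: the expert witness nets 28 − 3 = 25; no expert nets 23. well-documented stays.
poorly-documented: the expert witness nets 28 − 4 = 24; no expert nets 23. poorly-documented stays.
No type deviates, so pooling is sustained.

Yes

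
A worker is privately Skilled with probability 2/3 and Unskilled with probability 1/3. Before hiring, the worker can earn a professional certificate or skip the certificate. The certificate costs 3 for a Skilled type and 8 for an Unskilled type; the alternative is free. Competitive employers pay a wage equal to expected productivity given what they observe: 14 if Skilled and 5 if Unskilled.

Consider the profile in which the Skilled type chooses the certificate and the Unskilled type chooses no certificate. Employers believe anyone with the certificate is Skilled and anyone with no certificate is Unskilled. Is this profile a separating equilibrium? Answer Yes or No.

No

Under these beliefs, the certificate earns wage 14 and no certificate earns wage 5.
Skilled: the certificate nets 14 − 3 = 11; no certificate nets 5. Skilled prefers the certificate.
Unskilled: the certificate nets 14 − 8 = 6; no certificate nets 5. Unskilled would deviate to the certificate.
Unskilled has a profitable deviation, so the profile is not an equilibrium.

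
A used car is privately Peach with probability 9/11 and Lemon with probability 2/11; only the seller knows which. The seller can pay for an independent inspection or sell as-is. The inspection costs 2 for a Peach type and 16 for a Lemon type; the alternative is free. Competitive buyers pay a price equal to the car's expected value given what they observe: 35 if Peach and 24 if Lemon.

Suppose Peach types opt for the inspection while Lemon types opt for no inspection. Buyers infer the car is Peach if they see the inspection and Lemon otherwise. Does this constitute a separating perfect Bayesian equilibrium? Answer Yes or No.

Under these beliefs, the inspection earns price 35 and no inspection earns price 24.
Peach: the inspection nets 35 − 2 = 33; no inspection nets 24. Peach prefers the inspection.
Lemon: the inspection nets 35 − 16 = 19; no inspection nets 24. Lemon prefers no inspection.
Neither type deviates, so the separating profile is an equilibrium.

Yes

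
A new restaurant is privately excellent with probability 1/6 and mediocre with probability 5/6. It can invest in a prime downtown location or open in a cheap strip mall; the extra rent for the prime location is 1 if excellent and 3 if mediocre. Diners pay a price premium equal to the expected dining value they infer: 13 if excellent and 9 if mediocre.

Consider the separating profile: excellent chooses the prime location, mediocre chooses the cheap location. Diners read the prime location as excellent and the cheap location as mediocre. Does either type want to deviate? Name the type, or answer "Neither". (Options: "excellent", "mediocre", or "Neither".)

The prime location pays 13; the cheap location pays 9.
excellent: assigned the prime location, nets 13 − 1 = 12; deviating to the cheap location nets 9.
mediocre: assigned the cheap location, nets 9; deviating to the prime location nets 13 − 3 = 10.
The mediocre type gains 1 by deviating.

mediocre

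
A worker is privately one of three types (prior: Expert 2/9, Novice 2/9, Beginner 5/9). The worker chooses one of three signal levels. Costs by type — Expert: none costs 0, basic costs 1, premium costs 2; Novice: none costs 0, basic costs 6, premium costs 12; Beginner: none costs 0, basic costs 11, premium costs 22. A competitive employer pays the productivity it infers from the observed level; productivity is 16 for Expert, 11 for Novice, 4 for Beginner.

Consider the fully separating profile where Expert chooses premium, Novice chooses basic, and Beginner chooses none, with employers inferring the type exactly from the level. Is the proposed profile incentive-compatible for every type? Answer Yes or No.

Yes

Separating wages: premium → 16, basic → 11, none → 4.
Expert (assigned premium): none: 4 − 0 = 4; basic: 11 − 1 = 10; premium: 16 − 2 = 14. Expert stays.
Novice (assigned basic): none: 4 − 0 = 4; basic: 11 − 6 = 5; premium: 16 − 12 = 4. Novice stays.
Beginner (assigned none): none: 4 − 0 = 4; basic: 11 − 11 = 0; premium: 16 − 22 = -6. Beginner stays.
Every type prefers its assigned level; separation holds.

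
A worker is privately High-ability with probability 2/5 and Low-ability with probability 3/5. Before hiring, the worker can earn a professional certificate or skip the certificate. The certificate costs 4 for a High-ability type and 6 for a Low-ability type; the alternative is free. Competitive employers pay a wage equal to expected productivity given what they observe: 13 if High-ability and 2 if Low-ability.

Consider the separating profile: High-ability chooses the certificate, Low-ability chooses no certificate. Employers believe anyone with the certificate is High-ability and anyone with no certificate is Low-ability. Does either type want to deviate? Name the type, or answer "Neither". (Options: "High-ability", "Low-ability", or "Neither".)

The certificate pays 13; no certificate pays 2.
High-ability: assigned the certificate, nets 13 − 4 = 9; deviating to no certificate nets 2.
Low-ability: assigned no certificate, nets 2; deviating to the certificate nets 13 − 6 = 7.
The Low-ability type gains 5 by deviating.

Low-ability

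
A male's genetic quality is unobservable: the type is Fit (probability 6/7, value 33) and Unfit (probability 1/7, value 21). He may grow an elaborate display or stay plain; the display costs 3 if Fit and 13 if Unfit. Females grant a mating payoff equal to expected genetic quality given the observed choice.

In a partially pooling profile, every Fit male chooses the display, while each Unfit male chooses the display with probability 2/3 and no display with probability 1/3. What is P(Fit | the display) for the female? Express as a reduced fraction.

9/10

P(the display) = (6/7)·1 + (1/7)·(2/3) = 20/21.
By Bayes' rule, P(Fit | the display) = (6/7) / (20/21) = 9/10.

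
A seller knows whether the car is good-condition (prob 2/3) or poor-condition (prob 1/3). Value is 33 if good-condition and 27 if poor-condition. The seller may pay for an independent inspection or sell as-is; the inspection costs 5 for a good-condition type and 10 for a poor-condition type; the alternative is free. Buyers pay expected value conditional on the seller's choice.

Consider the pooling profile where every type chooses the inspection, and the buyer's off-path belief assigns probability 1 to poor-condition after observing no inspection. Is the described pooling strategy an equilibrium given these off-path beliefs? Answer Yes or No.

No

On path, the buyer holds the prior and pays 2/3·33 + 1/3·27 = 31. Off path (no inspection), believing poor-condition, it pays 27.
good-condition: the inspection nets 31 − 5 = 26; no inspection nets 27. good-condition would deviate.
poor-condition: the inspection nets 31 − 10 = 21; no inspection nets 27. poor-condition would deviate.
A type deviates, so pooling fails.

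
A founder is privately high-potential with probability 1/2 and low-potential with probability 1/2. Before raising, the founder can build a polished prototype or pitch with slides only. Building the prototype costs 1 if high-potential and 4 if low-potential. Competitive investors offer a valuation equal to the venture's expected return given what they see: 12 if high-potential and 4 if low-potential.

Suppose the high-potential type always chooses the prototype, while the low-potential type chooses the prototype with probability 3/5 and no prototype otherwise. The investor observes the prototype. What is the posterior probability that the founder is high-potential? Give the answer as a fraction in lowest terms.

P(the prototype) = (1/2)·1 + (1/2)·(3/5) = 4/5.
By Bayes' rule, P(high-potential | the prototype) = (1/2) / (4/5) = 5/8.

5/8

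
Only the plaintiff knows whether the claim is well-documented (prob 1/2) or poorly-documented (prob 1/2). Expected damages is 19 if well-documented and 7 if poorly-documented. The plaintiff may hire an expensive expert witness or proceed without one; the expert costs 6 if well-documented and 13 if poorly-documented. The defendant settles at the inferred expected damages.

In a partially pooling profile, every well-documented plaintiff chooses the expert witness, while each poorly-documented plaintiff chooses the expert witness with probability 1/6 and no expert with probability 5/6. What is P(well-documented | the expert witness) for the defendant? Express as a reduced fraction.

6/7

P(the expert witness) = (1/2)·1 + (1/2)·(1/6) = 7/12.
By Bayes' rule, P(well-documented | the expert witness) = (1/2) / (7/12) = 6/7.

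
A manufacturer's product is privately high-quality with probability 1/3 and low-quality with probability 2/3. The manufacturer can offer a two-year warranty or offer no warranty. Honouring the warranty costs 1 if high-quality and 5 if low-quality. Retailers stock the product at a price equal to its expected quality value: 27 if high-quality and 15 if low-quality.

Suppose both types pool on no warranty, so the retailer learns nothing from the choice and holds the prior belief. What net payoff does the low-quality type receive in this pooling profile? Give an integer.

19

Pooled price = 1/3·27 + 2/3·15 = 19.
low-quality pays no cost for no warranty, so net payoff = 19.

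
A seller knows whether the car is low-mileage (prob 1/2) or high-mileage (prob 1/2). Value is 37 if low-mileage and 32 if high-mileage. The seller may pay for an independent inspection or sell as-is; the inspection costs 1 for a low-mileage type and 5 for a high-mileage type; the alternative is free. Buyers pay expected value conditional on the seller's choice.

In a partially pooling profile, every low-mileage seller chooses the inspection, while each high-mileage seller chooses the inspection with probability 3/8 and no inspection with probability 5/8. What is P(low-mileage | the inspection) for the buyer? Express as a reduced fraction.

8/11

P(the inspection) = (1/2)·1 + (1/2)·(3/8) = 11/16.
By Bayes' rule, P(low-mileage | the inspection) = (1/2) / (11/16) = 8/11.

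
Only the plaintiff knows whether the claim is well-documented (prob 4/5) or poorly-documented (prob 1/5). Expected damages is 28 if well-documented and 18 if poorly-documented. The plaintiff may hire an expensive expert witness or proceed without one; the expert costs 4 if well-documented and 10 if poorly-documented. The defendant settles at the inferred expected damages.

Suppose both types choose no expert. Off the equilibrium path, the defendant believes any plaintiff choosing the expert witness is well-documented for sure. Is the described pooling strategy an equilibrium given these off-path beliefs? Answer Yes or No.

On path, the defendant holds the prior and pays 4/5·28 + 1/5·18 = 26. Off path (the expert witness), believing well-documented, it pays 28.
well-documented: no expert nets 26; the expert witness nets 28 − 4 = 24. well-documented stays.
poorly-documented: no expert nets 26; the expert witness nets 28 − 10 = 18. poorly-documented stays.
No type deviates, so pooling is sustained.

Yes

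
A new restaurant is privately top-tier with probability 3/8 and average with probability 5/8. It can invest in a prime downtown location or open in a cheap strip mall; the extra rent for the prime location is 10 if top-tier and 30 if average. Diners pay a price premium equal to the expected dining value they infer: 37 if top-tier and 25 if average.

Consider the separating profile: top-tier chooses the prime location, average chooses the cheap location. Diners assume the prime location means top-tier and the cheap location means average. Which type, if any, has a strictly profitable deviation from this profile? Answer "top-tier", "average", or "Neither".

The prime location pays 37; the cheap location pays 25.
top-tier: assigned the prime location, nets 37 − 10 = 27; deviating to the cheap location nets 25.
average: assigned the cheap location, nets 25; deviating to the prime location nets 37 − 30 = 7.
Both types strictly prefer their assigned action; no profitable deviation.

Neither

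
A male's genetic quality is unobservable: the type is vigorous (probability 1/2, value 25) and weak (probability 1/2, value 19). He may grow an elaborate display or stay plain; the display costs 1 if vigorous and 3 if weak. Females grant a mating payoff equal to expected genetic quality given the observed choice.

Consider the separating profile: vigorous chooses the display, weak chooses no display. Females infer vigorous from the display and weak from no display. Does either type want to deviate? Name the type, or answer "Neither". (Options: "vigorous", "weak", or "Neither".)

weak

The display pays 25; no display pays 19.
vigorous: assigned the display, nets 25 − 1 = 24; deviating to no display nets 19.
weak: assigned no display, nets 19; deviating to the display nets 25 − 3 = 22.
The weak type gains 3 by deviating.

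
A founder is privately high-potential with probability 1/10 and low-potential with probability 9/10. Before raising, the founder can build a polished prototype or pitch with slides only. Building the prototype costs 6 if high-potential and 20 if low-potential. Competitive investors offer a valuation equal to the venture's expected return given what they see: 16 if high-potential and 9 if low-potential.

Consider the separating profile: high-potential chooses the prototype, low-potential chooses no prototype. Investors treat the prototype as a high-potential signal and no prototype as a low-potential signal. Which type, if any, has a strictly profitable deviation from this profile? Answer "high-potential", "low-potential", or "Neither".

Neither

The prototype pays 16; no prototype pays 9.
high-potential: assigned the prototype, nets 16 − 6 = 10; deviating to no prototype nets 9.
low-potential: assigned no prototype, nets 9; deviating to the prototype nets 16 − 20 = -4.
Both types strictly prefer their assigned action; no profitable deviation.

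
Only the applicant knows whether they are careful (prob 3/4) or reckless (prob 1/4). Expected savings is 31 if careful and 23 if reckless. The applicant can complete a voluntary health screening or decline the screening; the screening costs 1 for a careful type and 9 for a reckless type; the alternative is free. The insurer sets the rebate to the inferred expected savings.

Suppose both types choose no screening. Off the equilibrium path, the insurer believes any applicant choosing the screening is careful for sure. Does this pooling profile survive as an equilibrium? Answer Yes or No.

On path, the insurer holds the prior and pays 3/4·31 + 1/4·23 = 29. Off path (the screening), believing careful, it pays 31.
careful: no screening nets 29; the screening nets 31 − 1 = 30. careful would deviate.
reckless: no screening nets 29; the screening nets 31 − 9 = 22. reckless stays.
A type deviates, so pooling fails.

No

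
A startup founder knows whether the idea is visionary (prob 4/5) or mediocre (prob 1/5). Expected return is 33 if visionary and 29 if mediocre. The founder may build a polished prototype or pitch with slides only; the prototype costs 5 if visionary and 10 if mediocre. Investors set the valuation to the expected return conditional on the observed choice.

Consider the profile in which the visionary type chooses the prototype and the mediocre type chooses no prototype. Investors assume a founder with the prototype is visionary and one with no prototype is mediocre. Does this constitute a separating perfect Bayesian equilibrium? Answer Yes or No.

No

Under these beliefs, the prototype earns valuation 33 and no prototype earns valuation 29.
visionary: the prototype nets 33 − 5 = 28; no prototype nets 29. visionary would deviate to no prototype.
mediocre: the prototype nets 33 − 10 = 23; no prototype nets 29. mediocre prefers no prototype.
visionary has a profitable deviation, so the profile is not an equilibrium.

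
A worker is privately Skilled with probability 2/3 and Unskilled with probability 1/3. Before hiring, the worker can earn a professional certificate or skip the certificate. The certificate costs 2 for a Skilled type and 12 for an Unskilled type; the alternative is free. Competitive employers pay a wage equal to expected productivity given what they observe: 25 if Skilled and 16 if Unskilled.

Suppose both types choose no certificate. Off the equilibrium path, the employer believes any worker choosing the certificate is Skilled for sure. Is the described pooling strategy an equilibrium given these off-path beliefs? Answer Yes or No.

On path, the employer holds the prior and pays 2/3·25 + 1/3·16 = 22. Off path (the certificate), believing Skilled, it pays 25.
Skilled: no certificate nets 22; the certificate nets 25 − 2 = 23. Skilled would deviate.
Unskilled: no certificate nets 22; the certificate nets 25 − 12 = 13. Unskilled stays.
A type deviates, so pooling fails.

No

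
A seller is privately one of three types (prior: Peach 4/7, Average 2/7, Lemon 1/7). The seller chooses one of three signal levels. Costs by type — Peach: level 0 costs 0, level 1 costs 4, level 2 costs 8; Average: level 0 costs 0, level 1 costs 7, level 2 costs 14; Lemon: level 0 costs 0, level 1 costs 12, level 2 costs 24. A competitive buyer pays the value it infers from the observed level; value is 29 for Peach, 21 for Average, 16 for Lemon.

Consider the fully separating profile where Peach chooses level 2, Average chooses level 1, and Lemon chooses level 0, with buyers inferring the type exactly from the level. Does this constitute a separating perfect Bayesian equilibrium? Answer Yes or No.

Separating prices: level 2 → 29, level 1 → 21, level 0 → 16.
Peach (assigned level 2): level 0: 16 − 0 = 16; level 1: 21 − 4 = 17; level 2: 29 − 8 = 21. Peach stays.
Average (assigned level 1): level 0: 16 − 0 = 16; level 1: 21 − 7 = 14; level 2: 29 − 14 = 15. Average prefers level 0.
Lemon (assigned level 0): level 0: 16 − 0 = 16; level 1: 21 − 12 = 9; level 2: 29 − 24 = 5. Lemon stays.
At least one type deviates; the separating profile fails.

No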